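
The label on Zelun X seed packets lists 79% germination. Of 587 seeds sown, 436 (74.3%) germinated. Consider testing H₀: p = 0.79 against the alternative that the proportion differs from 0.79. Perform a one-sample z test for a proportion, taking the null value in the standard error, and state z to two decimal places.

z = -2.81

p̂ = 436/587 ≈ 0.7428.
Standard error under H₀: √(0.79×0.21/587) = 0.0168.
z = (0.7428 − 0.79)/0.0168 = -0.0472/0.0168 = -2.81.
p-value = 2·P(Z > 2.810) ≈ 0.0050.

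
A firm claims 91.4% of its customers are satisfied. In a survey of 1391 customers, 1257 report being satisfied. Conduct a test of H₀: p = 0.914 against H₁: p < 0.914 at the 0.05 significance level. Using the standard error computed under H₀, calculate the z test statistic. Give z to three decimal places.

z = -1.375

p̂ = 1257/1391 ≈ 0.903666.
SE = √(p₀(1−p₀)/n) = √(0.078604/1391) = 0.007517.
z = (0.903666 − 0.914)/0.007517 = -0.010334/0.007517 = -1.375.
p-value = P(Z < -1.375) ≈ 0.0846; since p > α = 0.05, fail to reject H₀.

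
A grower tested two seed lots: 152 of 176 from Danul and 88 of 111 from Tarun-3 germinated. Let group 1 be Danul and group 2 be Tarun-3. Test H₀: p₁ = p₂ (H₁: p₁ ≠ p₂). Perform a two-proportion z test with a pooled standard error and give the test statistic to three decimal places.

p̂₁ = 152/176 ≈ 0.863636, p̂₂ = 88/111 ≈ 0.792793.
Pooled p̂ = (152+88)/(176+111) = 240/287 = 0.836237.
SE = √(p̂(1−p̂)(1/n₁+1/n₂)) = √(0.836237·0.163763·0.0146908) = √(0.00201183) = 0.044853.
z = (0.863636 − 0.792793)/0.044853 = 0.070843/0.044853 = 1.579.

z = 1.579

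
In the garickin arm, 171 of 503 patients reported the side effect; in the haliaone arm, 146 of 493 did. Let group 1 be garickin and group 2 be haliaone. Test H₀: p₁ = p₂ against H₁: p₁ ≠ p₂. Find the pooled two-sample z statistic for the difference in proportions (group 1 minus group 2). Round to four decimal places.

p̂₁ = 171/503 = 0.339960, p̂₂ = 146/493 = 0.296146.
Pooled p̂ = (171+146)/(503+493) = 317/996 = 0.318273.
SE = √(0.216975 × 0.00401647) = 0.029521.
z = (0.339960 − 0.296146)/0.029521 = 0.043814/0.029521 = 1.4842.

z = 1.4842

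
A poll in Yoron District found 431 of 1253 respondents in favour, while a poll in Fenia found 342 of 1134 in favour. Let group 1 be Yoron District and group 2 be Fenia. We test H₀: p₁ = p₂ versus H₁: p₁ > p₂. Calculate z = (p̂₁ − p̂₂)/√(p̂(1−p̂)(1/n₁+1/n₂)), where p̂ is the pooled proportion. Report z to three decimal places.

p̂₁ = 431/1253 = 0.34397, p̂₂ = 342/1134 = 0.30159.
Pooled p̂ = (431+342)/(1253+1134) = 773/2387 = 0.32384.
SE = √(0.218967 × 0.00167992) = 0.01918.
z = (0.34397 − 0.30159)/0.01918 = 0.04238/0.01918 = 2.210.

z = 2.210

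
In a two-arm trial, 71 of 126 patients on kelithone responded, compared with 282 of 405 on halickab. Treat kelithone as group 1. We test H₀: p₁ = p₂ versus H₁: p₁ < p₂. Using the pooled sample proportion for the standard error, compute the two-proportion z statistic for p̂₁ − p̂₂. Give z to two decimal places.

z = -2.76

p̂₁ = 71/126 = 0.5635, p̂₂ = 282/405 = 0.6963.
Pooled p̂ = (71+282)/(126+405) = 353/531 = 0.6648.
SE = √(p̂(1−p̂)(1/n₁+1/n₂)) = √(0.6648·0.3352·0.0104056) = √(0.00231886) = 0.0482.
z = (0.5635 − 0.6963)/0.0482 = -0.1328/0.0482 = -2.76.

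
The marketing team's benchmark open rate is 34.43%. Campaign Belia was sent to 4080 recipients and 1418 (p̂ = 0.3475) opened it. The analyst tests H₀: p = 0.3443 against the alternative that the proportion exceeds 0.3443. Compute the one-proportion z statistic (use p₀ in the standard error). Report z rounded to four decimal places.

p̂ = 1418/4080 ≈ 0.347549.
Under H₀, SE = √(0.3443·0.6557/4080) = √(5.53327e-05) = 0.007439.
z = (0.347549 − 0.3443)/0.007439 = 0.003249/0.007439 = 0.4368.

z = 0.4368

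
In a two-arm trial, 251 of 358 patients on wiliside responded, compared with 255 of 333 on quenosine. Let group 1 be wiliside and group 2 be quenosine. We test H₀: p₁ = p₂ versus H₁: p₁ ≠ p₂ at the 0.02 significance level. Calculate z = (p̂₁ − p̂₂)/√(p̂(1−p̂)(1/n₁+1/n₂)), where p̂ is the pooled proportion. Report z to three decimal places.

p̂₁ = 251/358 ≈ 0.70112, p̂₂ = 255/333 ≈ 0.76577.
Pooled p̂ = (251+255)/(358+333) = 506/691 = 0.73227.
SE = √(p̂(1−p̂)(1/n₁+1/n₂)) = √(0.73227·0.26773·0.0057963) = √(0.00113636) = 0.03371.
z = (0.70112 − 0.76577)/0.03371 = -0.06465/0.03371 = -1.918.
Two-sided p-value ≈ 2·Φ(−1.918) = 0.0551; since p > α = 0.02, fail to reject H₀.

z = -1.918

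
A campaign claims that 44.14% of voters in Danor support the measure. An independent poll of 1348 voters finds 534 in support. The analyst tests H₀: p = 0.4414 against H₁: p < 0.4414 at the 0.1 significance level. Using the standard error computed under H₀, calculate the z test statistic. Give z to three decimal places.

z = -3.346

p̂ = 534/1348 = 0.396142.
SE = √(p₀(1−p₀)/n) = √(0.24657/1348) = 0.013525.
z = (0.396142 − 0.4414)/0.013525 = -0.045258/0.013525 = -3.346.
p-value = P(Z < -3.346) ≈ 0.0004, so at α = 0.1 we reject H₀.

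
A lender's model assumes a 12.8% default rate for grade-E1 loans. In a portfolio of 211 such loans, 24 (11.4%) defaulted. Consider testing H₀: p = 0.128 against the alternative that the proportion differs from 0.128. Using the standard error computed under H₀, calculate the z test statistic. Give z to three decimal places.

z = -0.620

p̂ = 24/211 = 0.11374.
SE = √(p₀(1−p₀)/n) = √(0.11162/211) = 0.02300.
z = (0.11374 − 0.128)/0.02300 = -0.01426/0.02300 = -0.620.
p-value = 2·P(Z > 0.620) ≈ 0.5354.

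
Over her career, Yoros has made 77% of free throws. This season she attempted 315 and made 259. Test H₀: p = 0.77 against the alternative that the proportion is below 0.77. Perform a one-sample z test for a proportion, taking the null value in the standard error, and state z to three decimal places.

z = 2.202

p̂ = 259/315 ≈ 0.82222.
Standard error under H₀: √(0.77×0.23/315) = 0.02371.
z = (0.82222 − 0.77)/0.02371 = 0.05222/0.02371 = 2.202.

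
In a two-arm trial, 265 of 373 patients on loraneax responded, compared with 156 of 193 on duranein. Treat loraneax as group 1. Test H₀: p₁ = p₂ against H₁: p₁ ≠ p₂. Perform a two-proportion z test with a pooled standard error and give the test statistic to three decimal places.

z = -2.528

p̂₁ = 265/373 ≈ 0.710456, p̂₂ = 156/193 ≈ 0.808290.
Pooled p̂ = (265+156)/(373+193) = 421/566 = 0.743816.
SE = √(0.190554 × 0.00786231) = 0.038706.
z = (0.710456 − 0.808290)/0.038706 = -0.097834/0.038706 = -2.528.
p-value = 2·P(Z > 2.528) ≈ 0.0115.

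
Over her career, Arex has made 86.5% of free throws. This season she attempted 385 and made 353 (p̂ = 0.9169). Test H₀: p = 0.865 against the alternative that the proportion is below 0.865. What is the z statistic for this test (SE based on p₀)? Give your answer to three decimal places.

p̂ = 353/385 ≈ 0.916883.
Under H₀, SE = √(0.865·0.135/385) = √(0.000303312) = 0.017416.
z = (0.916883 − 0.865)/0.017416 = 0.051883/0.017416 = 2.979.

z = 2.979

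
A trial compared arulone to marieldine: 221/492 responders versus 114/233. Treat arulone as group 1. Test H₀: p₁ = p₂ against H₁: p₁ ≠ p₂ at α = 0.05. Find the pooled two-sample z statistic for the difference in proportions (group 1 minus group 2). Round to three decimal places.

z = -1.011

p̂₁ = 221/492 = 0.44919, p̂₂ = 114/233 = 0.48927.
Pooled p̂ = (221+114)/(492+233) = 335/725 = 0.46207.
SE = √(0.248561 × 0.00632437) = 0.03965.
z = (0.44919 − 0.48927)/0.03965 = -0.04008/0.03965 = -1.011.
p-value = 2·P(Z > 1.011) ≈ 0.3120, so at α = 0.05 we fail to reject H₀.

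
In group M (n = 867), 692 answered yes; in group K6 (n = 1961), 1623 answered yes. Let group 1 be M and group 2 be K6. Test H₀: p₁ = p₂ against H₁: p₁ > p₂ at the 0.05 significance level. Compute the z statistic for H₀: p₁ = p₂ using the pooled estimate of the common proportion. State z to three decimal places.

z = -1.876

p̂₁ = 692/867 ≈ 0.79815, p̂₂ = 1623/1961 ≈ 0.82764.
Pooled p̂ = (692+1623)/(867+1961) = 2315/2828 = 0.81860.
SE = √(0.148494 × 0.00166335) = 0.01572.
z = (0.79815 − 0.82764)/0.01572 = -0.02949/0.01572 = -1.876.
p-value = P(Z > -1.876) ≈ 0.9697, so at α = 0.05 we fail to reject H₀.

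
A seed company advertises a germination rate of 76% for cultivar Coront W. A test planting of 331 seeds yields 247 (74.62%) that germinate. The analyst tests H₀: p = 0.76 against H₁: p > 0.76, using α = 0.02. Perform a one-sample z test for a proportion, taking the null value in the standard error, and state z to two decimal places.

z = -0.59

p̂ = 247/331 = 0.7462.
Under H₀, SE = √(0.76·0.24/331) = √(0.000551057) = 0.0235.
z = (0.7462 − 0.76)/0.0235 = -0.0138/0.0235 = -0.59.
p-value = P(Z > -0.587) ≈ 0.7214. With α = 0.02, fail to reject H₀.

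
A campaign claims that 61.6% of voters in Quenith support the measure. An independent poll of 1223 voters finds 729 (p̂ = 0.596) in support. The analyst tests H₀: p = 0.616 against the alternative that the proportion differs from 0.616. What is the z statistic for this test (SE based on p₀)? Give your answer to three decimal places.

p̂ = 729/1223 = 0.596075.
Under H₀, SE = √(0.616·0.384/1223) = √(0.000193413) = 0.013907.
z = (0.596075 − 0.616)/0.013907 = -0.019925/0.013907 = -1.433.
Two-sided p-value ≈ 2·Φ(−1.433) = 0.1519.

z = -1.433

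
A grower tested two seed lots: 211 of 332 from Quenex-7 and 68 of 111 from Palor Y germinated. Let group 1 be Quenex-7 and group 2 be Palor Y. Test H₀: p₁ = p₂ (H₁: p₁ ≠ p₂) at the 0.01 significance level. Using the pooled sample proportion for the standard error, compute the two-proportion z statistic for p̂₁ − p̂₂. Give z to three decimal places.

p̂₁ = 211/332 = 0.63554, p̂₂ = 68/111 = 0.61261.
Pooled p̂ = (211+68)/(332+111) = 279/443 = 0.62980.
SE = √(p̂(1−p̂)(1/n₁+1/n₂)) = √(0.62980·0.37020·0.0120211) = √(0.00280274) = 0.05294.
z = (0.63554 − 0.61261)/0.05294 = 0.02293/0.05294 = 0.433.
p-value = 2·P(Z > 0.433) ≈ 0.6649. With α = 0.01, fail to reject H₀.

z = 0.433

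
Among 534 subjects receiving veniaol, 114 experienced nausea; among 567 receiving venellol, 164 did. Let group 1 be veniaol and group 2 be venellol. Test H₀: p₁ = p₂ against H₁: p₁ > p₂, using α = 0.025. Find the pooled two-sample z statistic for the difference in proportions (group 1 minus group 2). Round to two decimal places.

p̂₁ = 114/534 = 0.2135, p̂₂ = 164/567 = 0.2892.
Pooled p̂ = (114+164)/(534+567) = 278/1101 = 0.2525.
SE = √(p̂(1−p̂)(1/n₁+1/n₂)) = √(0.2525·0.7475·0.00363633) = √(0.00068633) = 0.0262.
z = (0.2135 − 0.2892)/0.0262 = -0.0757/0.0262 = -2.89.
p-value = P(Z > -2.892) ≈ 0.9981, so at α = 0.025 we fail to reject H₀.

z = -2.89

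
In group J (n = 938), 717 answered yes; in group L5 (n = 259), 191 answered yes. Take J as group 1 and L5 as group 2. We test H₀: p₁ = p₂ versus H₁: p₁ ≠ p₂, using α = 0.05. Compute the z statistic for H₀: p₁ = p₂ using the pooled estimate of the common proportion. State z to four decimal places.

z = 0.8968

p̂₁ = 717/938 = 0.764392, p̂₂ = 191/259 = 0.737452.
Pooled p̂ = (717+191)/(938+259) = 908/1197 = 0.758563.
SE = √(0.183145 × 0.0049271) = 0.030040.
z = (0.764392 − 0.737452)/0.030040 = 0.026940/0.030040 = 0.8968.
Two-sided p-value ≈ 2·Φ(−0.897) = 0.3698, so at α = 0.05 we fail to reject H₀.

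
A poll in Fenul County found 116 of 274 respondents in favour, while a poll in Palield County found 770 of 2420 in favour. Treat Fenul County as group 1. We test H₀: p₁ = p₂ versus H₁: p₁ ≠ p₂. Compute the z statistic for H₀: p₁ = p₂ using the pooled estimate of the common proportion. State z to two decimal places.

p̂₁ = 116/274 ≈ 0.42336, p̂₂ = 770/2420 ≈ 0.31818.
Pooled p̂ = (116+770)/(274+2420) = 886/2694 = 0.32888.
SE = √(0.220718 × 0.00406286) = 0.02995.
z = (0.42336 − 0.31818)/0.02995 = 0.10518/0.02995 = 3.51.

z = 3.51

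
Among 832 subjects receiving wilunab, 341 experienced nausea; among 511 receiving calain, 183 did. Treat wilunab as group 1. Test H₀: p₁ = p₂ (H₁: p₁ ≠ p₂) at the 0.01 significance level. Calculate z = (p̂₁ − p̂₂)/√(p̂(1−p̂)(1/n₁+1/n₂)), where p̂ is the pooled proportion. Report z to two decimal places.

p̂₁ = 341/832 ≈ 0.4099, p̂₂ = 183/511 ≈ 0.3581.
Pooled p̂ = (341+183)/(832+511) = 524/1343 = 0.3902.
SE = √(0.237938 × 0.00315887) = 0.0274.
z = (0.4099 − 0.3581)/0.0274 = 0.0518/0.0274 = 1.89.
Two-sided p-value ≈ 2·Φ(−1.887) = 0.0592; since p > α = 0.01, fail to reject H₀.

z = 1.89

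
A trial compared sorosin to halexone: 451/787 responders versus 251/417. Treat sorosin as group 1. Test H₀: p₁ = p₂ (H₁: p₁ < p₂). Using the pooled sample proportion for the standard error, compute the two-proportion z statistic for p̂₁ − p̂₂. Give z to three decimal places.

z = -0.966

p̂₁ = 451/787 = 0.573062, p̂₂ = 251/417 = 0.601918.
Pooled p̂ = (451+251)/(787+417) = 702/1204 = 0.583056.
SE = √(p̂(1−p̂)(1/n₁+1/n₂)) = √(0.583056·0.416944·0.00366873) = √(0.000891874) = 0.029864.
z = (0.573062 − 0.601918)/0.029864 = -0.028856/0.029864 = -0.966.
p-value = P(Z < -0.966) ≈ 0.1670.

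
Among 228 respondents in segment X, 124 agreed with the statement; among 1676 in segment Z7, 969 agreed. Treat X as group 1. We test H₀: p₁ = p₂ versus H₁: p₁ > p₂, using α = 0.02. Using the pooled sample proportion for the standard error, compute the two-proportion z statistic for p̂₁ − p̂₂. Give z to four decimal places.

p̂₁ = 124/228 = 0.5438596, p̂₂ = 969/1676 = 0.5781623.
Pooled p̂ = (124+969)/(228+1676) = 1093/1904 = 0.5740546.
SE = √(p̂(1−p̂)(1/n₁+1/n₂)) = √(0.5740546·0.4259454·0.00498262) = √(0.00121833) = 0.0349046.
z = (0.5438596 − 0.5781623)/0.0349046 = -0.0343027/0.0349046 = -0.9828.
p-value = P(Z > -0.983) ≈ 0.8371, so at α = 0.02 we fail to reject H₀.

z = -0.9828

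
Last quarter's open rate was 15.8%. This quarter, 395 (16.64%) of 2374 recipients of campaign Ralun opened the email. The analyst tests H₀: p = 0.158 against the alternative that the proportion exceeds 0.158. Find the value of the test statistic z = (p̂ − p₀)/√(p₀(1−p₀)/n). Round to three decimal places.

z = 1.120

p̂ = 395/2374 = 0.16639.
SE = √(p₀(1−p₀)/n) = √(0.13304/2374) = 0.00749.
z = (0.16639 − 0.158)/0.00749 = 0.00839/0.00749 = 1.120.
p-value = P(Z > 1.120) ≈ 0.1313.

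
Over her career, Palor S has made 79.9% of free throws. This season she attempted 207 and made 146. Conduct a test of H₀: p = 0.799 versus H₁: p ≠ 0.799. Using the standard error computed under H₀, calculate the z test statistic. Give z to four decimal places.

p̂ = 146/207 ≈ 0.705314.
SE = √(p₀(1−p₀)/n) = √(0.1606/207) = 0.027854.
z = (0.705314 − 0.799)/0.027854 = -0.093686/0.027854 = -3.3635.
p-value = 2·P(Z > 3.363) ≈ 0.0008.

z = -3.3635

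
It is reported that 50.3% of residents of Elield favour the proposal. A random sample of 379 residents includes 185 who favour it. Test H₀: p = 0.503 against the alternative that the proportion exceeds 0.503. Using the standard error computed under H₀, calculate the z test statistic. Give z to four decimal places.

z = -0.5791

p̂ = 185/379 = 0.488127.
Under H₀, SE = √(0.503·0.497/379) = √(0.000659607) = 0.025683.
z = (0.488127 − 0.503)/0.025683 = -0.014873/0.025683 = -0.5791.
p-value = P(Z > -0.579) ≈ 0.7187.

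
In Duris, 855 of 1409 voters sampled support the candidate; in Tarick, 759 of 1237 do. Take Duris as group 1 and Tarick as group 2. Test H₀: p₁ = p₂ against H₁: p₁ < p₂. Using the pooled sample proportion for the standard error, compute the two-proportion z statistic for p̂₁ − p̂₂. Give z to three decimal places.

z = -0.356

p̂₁ = 855/1409 = 0.60681, p̂₂ = 759/1237 = 0.61358.
Pooled p̂ = (855+759)/(1409+1237) = 1614/2646 = 0.60998.
SE = √(p̂(1−p̂)(1/n₁+1/n₂)) = √(0.60998·0.39002·0.00151813) = √(0.000361171) = 0.01900.
z = (0.60681 − 0.61358)/0.01900 = -0.00677/0.01900 = -0.356.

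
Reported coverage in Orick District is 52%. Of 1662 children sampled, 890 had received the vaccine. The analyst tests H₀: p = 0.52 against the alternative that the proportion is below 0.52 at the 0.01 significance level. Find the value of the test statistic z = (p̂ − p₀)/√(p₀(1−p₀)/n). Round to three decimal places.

z = 1.265

p̂ = 890/1662 ≈ 0.53550.
Standard error under H₀: √(0.52×0.48/1662) = 0.01225.
z = (0.53550 − 0.52)/0.01225 = 0.01550/0.01225 = 1.265.
p-value = P(Z < 1.265) ≈ 0.8970; since p > α = 0.01, fail to reject H₀.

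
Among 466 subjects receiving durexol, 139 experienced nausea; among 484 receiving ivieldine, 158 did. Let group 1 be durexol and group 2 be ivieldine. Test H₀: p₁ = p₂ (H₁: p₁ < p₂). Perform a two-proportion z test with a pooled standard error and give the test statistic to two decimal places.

z = -0.94

p̂₁ = 139/466 ≈ 0.29828, p̂₂ = 158/484 ≈ 0.32645.
Pooled p̂ = (139+158)/(466+484) = 297/950 = 0.31263.
SE = √(p̂(1−p̂)(1/n₁+1/n₂)) = √(0.31263·0.68737·0.00421204) = √(0.000905138) = 0.03009.
z = (0.29828 − 0.32645)/0.03009 = -0.02817/0.03009 = -0.94.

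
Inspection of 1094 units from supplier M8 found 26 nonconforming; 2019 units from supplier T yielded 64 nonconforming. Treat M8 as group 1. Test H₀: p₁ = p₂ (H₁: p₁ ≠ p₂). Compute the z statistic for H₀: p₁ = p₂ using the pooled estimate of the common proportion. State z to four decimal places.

p̂₁ = 26/1094 ≈ 0.0237660, p̂₂ = 64/2019 ≈ 0.0316989.
Pooled p̂ = (26+64)/(1094+2019) = 90/3113 = 0.0289110.
SE = √(0.0280752 × 0.00140937) = 0.0062903.
z = (0.0237660 − 0.0316989)/0.0062903 = -0.0079329/0.0062903 = -1.2611.

z = -1.2611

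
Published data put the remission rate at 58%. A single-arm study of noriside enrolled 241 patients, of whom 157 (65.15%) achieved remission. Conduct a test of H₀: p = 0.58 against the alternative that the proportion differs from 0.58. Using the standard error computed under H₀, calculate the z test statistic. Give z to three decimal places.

p̂ = 157/241 = 0.651452.
SE = √(p₀(1−p₀)/n) = √(0.2436/241) = 0.031793.
z = (0.651452 − 0.58)/0.031793 = 0.071452/0.031793 = 2.247.
Two-sided p-value ≈ 2·Φ(−2.247) = 0.0246.

z = 2.247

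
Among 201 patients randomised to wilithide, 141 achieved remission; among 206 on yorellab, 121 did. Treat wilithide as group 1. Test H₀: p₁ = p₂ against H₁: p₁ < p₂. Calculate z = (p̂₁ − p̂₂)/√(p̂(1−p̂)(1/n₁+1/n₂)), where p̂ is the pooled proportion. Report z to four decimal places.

p̂₁ = 141/201 ≈ 0.7014925, p̂₂ = 121/206 ≈ 0.5873786.
Pooled p̂ = (141+121)/(201+206) = 262/407 = 0.6437346.
SE = √(p̂(1−p̂)(1/n₁+1/n₂)) = √(0.6437346·0.3562654·0.00982949) = √(0.0022543) = 0.0474795.
z = (0.7014925 − 0.5873786)/0.0474795 = 0.1141139/0.0474795 = 2.4034.
p-value = P(Z < 2.403) ≈ 0.9919.

z = 2.4034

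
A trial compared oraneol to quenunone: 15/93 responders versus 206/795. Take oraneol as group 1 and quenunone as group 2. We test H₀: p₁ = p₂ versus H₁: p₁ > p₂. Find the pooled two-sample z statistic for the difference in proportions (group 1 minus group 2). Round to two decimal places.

p̂₁ = 15/93 ≈ 0.1613, p̂₂ = 206/795 ≈ 0.2591.
Pooled p̂ = (15+206)/(93+795) = 221/888 = 0.2489.
SE = √(p̂(1−p̂)(1/n₁+1/n₂)) = √(0.2489·0.7511·0.0120105) = √(0.0022452) = 0.0474.
z = (0.1613 − 0.2591)/0.0474 = -0.0978/0.0474 = -2.06.
p-value = P(Z > -2.065) ≈ 0.9805.

z = -2.06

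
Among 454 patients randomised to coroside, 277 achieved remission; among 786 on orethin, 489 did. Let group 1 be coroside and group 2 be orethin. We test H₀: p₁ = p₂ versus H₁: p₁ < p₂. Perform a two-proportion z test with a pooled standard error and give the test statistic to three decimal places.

p̂₁ = 277/454 ≈ 0.61013, p̂₂ = 489/786 ≈ 0.62214.
Pooled p̂ = (277+489)/(454+786) = 766/1240 = 0.61774.
SE = √(p̂(1−p̂)(1/n₁+1/n₂)) = √(0.61774·0.38226·0.00347491) = √(0.000820554) = 0.02865.
z = (0.61013 − 0.62214)/0.02865 = -0.01201/0.02865 = -0.419.

z = -0.419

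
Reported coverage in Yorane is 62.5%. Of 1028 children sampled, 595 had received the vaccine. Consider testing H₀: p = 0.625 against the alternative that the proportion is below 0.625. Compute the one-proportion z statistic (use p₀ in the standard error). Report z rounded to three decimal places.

p̂ = 595/1028 = 0.57879.
SE = √(p₀(1−p₀)/n) = √(0.23438/1028) = 0.01510.
z = (0.57879 − 0.625)/0.01510 = -0.04621/0.01510 = -3.060.

z = -3.060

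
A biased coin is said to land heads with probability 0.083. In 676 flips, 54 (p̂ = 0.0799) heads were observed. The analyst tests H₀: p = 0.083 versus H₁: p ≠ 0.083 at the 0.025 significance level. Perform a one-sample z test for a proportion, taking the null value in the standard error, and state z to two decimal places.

p̂ = 54/676 ≈ 0.0799.
Standard error under H₀: √(0.083×0.917/676) = 0.0106.
z = (0.0799 − 0.083)/0.0106 = -0.0031/0.0106 = -0.29.
p-value = 2·P(Z > 0.294) ≈ 0.7688; since p > α = 0.025, fail to reject H₀.

z = -0.29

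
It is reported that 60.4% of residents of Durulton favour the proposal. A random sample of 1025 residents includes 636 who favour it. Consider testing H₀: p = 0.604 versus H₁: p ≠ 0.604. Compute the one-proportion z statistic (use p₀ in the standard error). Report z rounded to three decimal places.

p̂ = 636/1025 = 0.62049.
Standard error under H₀: √(0.604×0.396/1025) = 0.01528.
z = (0.62049 − 0.604)/0.01528 = 0.01649/0.01528 = 1.079.
Two-sided p-value ≈ 2·Φ(−1.079) = 0.2804.

z = 1.079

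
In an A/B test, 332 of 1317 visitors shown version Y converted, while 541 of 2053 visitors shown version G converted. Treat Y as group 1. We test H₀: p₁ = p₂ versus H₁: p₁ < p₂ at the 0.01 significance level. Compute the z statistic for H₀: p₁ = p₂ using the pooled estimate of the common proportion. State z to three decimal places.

z = -0.739

p̂₁ = 332/1317 = 0.25209, p̂₂ = 541/2053 = 0.26352.
Pooled p̂ = (332+541)/(1317+2053) = 873/3370 = 0.25905.
SE = √(0.191943 × 0.00124639) = 0.01547.
z = (0.25209 − 0.26352)/0.01547 = -0.01143/0.01547 = -0.739.
p-value = P(Z < -0.739) ≈ 0.2300. With α = 0.01, fail to reject H₀.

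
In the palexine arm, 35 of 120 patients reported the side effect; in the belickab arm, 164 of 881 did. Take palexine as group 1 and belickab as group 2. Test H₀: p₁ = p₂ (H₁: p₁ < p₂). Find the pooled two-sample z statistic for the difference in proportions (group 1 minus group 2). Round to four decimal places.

z = 2.7170

p̂₁ = 35/120 ≈ 0.291667, p̂₂ = 164/881 ≈ 0.186152.
Pooled p̂ = (35+164)/(120+881) = 199/1001 = 0.198801.
SE = √(0.159279 × 0.00946841) = 0.038835.
z = (0.291667 − 0.186152)/0.038835 = 0.105515/0.038835 = 2.7170.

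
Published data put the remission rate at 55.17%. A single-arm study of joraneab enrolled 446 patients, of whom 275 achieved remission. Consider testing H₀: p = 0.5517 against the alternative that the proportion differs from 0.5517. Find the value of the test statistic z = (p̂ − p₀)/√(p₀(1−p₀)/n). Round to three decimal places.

z = 2.756

p̂ = 275/446 ≈ 0.616592.
Under H₀, SE = √(0.5517·0.4483/446) = √(0.000554545) = 0.023549.
z = (0.616592 − 0.5517)/0.023549 = 0.064892/0.023549 = 2.756.
p-value = 2·P(Z > 2.756) ≈ 0.0059.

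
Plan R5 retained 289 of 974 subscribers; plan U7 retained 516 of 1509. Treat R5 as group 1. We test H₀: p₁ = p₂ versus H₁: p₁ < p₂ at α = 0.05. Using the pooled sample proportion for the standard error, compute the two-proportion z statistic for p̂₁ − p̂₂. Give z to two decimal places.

z = -2.35

p̂₁ = 289/974 = 0.2967, p̂₂ = 516/1509 = 0.3419.
Pooled p̂ = (289+516)/(974+1509) = 805/2483 = 0.3242.
SE = √(p̂(1−p̂)(1/n₁+1/n₂)) = √(0.3242·0.6758·0.00168938) = √(0.000370137) = 0.0192.
z = (0.2967 − 0.3419)/0.0192 = -0.0452/0.0192 = -2.35.
p-value = P(Z < -2.351) ≈ 0.0094, so at α = 0.05 we reject H₀.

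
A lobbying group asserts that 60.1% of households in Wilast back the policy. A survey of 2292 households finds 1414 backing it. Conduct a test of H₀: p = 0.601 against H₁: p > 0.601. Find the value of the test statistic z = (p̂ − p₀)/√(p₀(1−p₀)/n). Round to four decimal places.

p̂ = 1414/2292 = 0.6169284.
SE = √(p₀(1−p₀)/n) = √(0.2398/2292) = 0.0102286.
z = (0.6169284 − 0.601)/0.0102286 = 0.0159284/0.0102286 = 1.5572.

z = 1.5572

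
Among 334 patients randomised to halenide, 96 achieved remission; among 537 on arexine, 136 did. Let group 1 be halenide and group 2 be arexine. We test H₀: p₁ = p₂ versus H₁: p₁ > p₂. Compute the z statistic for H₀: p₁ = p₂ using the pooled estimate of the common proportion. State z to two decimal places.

p̂₁ = 96/334 = 0.2874, p̂₂ = 136/537 = 0.2533.
Pooled p̂ = (96+136)/(334+537) = 232/871 = 0.2664.
SE = √(p̂(1−p̂)(1/n₁+1/n₂)) = √(0.2664·0.7336·0.00485621) = √(0.000948964) = 0.0308.
z = (0.2874 − 0.2533)/0.0308 = 0.0341/0.0308 = 1.11.

z = 1.11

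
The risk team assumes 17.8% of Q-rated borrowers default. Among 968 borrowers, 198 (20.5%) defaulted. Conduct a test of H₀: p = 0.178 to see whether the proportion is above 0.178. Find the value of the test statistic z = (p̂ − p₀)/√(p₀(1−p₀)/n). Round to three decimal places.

p̂ = 198/968 = 0.204545.
SE = √(p₀(1−p₀)/n) = √(0.14632/968) = 0.012294.
z = (0.204545 − 0.178)/0.012294 = 0.026545/0.012294 = 2.159.
p-value = P(Z > 2.159) ≈ 0.0154.

z = 2.159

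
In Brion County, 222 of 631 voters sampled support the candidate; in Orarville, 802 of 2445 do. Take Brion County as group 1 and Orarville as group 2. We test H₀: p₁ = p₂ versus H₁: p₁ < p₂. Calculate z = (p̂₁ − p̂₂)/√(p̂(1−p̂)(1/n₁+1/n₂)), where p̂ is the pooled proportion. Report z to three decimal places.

p̂₁ = 222/631 ≈ 0.35182, p̂₂ = 802/2445 ≈ 0.32802.
Pooled p̂ = (222+802)/(631+2445) = 1024/3076 = 0.33290.
SE = √(p̂(1−p̂)(1/n₁+1/n₂)) = √(0.33290·0.66710·0.00199378) = √(0.000442775) = 0.02104.
z = (0.35182 − 0.32802)/0.02104 = 0.02380/0.02104 = 1.131.
p-value = P(Z < 1.131) ≈ 0.8710.

z = 1.131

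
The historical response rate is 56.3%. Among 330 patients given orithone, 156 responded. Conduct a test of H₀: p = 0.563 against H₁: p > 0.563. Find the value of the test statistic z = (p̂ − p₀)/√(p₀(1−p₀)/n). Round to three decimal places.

p̂ = 156/330 = 0.472727.
Standard error under H₀: √(0.563×0.437/330) = 0.027305.
z = (0.472727 − 0.563)/0.027305 = -0.090273/0.027305 = -3.306.

z = -3.306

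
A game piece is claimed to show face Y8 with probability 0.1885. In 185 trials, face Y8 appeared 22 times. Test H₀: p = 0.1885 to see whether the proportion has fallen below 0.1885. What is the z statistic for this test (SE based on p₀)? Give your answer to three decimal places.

p̂ = 22/185 ≈ 0.118919.
Under H₀, SE = √(0.1885·0.8115/185) = √(0.000826853) = 0.028755.
z = (0.118919 − 0.1885)/0.028755 = -0.069581/0.028755 = -2.420.

z = -2.420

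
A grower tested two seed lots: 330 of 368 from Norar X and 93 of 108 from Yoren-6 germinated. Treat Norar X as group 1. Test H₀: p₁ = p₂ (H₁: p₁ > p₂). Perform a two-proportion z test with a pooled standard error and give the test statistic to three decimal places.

z = 1.035

p̂₁ = 330/368 ≈ 0.89674, p̂₂ = 93/108 ≈ 0.86111.
Pooled p̂ = (330+93)/(368+108) = 423/476 = 0.88866.
SE = √(p̂(1−p̂)(1/n₁+1/n₂)) = √(0.88866·0.11134·0.0119767) = √(0.00118505) = 0.03442.
z = (0.89674 − 0.86111)/0.03442 = 0.03563/0.03442 = 1.035.
p-value = P(Z > 1.035) ≈ 0.1503.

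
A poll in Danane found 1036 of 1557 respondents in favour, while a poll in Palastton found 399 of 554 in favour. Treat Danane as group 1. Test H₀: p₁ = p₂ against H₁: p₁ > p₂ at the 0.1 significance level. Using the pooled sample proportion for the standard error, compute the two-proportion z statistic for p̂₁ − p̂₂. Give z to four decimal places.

z = -2.3757

p̂₁ = 1036/1557 = 0.6653821, p̂₂ = 399/554 = 0.7202166.
Pooled p̂ = (1036+399)/(1557+554) = 1435/2111 = 0.6797726.
SE = √(0.217682 × 0.00244731) = 0.0230811.
z = (0.6653821 − 0.7202166)/0.0230811 = -0.0548345/0.0230811 = -2.3757.
p-value = P(Z > -2.376) ≈ 0.9912; since p > α = 0.1, fail to reject H₀.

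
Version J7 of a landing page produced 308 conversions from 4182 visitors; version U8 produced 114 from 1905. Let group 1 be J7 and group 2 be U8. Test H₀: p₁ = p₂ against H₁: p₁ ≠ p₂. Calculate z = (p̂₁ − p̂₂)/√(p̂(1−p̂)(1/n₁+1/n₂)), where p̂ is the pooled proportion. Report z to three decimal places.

p̂₁ = 308/4182 = 0.073649, p̂₂ = 114/1905 = 0.059843.
Pooled p̂ = (308+114)/(4182+1905) = 422/6087 = 0.069328.
SE = √(p̂(1−p̂)(1/n₁+1/n₂)) = √(0.069328·0.930672·0.000764054) = √(4.92981e-05) = 0.007021.
z = (0.073649 − 0.059843)/0.007021 = 0.013806/0.007021 = 1.966.

z = 1.966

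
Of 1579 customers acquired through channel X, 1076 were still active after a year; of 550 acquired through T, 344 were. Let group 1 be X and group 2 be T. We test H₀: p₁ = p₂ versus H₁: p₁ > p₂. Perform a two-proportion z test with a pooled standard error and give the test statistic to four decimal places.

z = 2.3994

p̂₁ = 1076/1579 ≈ 0.681444, p̂₂ = 344/550 ≈ 0.625455.
Pooled p̂ = (1076+344)/(1579+550) = 1420/2129 = 0.666980.
SE = √(p̂(1−p̂)(1/n₁+1/n₂)) = √(0.666980·0.333020·0.00245149) = √(0.00054452) = 0.023335.
z = (0.681444 − 0.625455)/0.023335 = 0.055989/0.023335 = 2.3994.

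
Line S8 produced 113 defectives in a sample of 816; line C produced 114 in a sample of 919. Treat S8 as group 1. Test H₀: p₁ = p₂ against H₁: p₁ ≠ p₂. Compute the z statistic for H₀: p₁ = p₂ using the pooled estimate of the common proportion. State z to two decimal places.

p̂₁ = 113/816 ≈ 0.13848, p̂₂ = 114/919 ≈ 0.12405.
Pooled p̂ = (113+114)/(816+919) = 227/1735 = 0.13084.
SE = √(p̂(1−p̂)(1/n₁+1/n₂)) = √(0.13084·0.86916·0.00231363) = √(0.000263101) = 0.01622.
z = (0.13848 − 0.12405)/0.01622 = 0.01443/0.01622 = 0.89.
Two-sided p-value ≈ 2·Φ(−0.890) = 0.3736.

z = 0.89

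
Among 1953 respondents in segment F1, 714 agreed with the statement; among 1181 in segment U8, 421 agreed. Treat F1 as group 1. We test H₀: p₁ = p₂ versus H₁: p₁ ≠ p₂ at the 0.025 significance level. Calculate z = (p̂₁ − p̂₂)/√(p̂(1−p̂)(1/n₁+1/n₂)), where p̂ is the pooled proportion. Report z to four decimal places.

z = 0.5144

p̂₁ = 714/1953 = 0.365591, p̂₂ = 421/1181 = 0.356478.
Pooled p̂ = (714+421)/(1953+1181) = 1135/3134 = 0.362157.
SE = √(0.230999 × 0.00135877) = 0.017717.
z = (0.365591 − 0.356478)/0.017717 = 0.009113/0.017717 = 0.5144.
p-value = 2·P(Z > 0.514) ≈ 0.6070. With α = 0.025, fail to reject H₀.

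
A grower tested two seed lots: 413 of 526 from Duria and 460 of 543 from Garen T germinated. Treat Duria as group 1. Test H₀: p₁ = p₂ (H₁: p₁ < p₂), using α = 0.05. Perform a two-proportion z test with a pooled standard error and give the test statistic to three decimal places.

z = -2.618

p̂₁ = 413/526 = 0.785171, p̂₂ = 460/543 = 0.847145.
Pooled p̂ = (413+460)/(526+543) = 873/1069 = 0.816651.
SE = √(p̂(1−p̂)(1/n₁+1/n₂)) = √(0.816651·0.183349·0.00374276) = √(0.000560411) = 0.023673.
z = (0.785171 − 0.847145)/0.023673 = -0.061974/0.023673 = -2.618.
p-value = P(Z < -2.618) ≈ 0.0044, so at α = 0.05 we reject H₀.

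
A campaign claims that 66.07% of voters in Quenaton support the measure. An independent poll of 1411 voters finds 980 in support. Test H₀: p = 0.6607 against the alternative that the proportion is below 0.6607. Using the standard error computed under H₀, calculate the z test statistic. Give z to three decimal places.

p̂ = 980/1411 = 0.694543.
SE = √(p₀(1−p₀)/n) = √(0.22418/1411) = 0.012605.
z = (0.694543 − 0.6607)/0.012605 = 0.033843/0.012605 = 2.685.
p-value = P(Z < 2.685) ≈ 0.9964.

z = 2.685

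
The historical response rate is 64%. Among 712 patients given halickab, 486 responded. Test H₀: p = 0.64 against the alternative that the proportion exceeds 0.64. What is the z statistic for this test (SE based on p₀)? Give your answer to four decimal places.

z = 2.3673

p̂ = 486/712 ≈ 0.6825843.
Standard error under H₀: √(0.64×0.36/712) = 0.0179888.
z = (0.6825843 − 0.64)/0.0179888 = 0.0425843/0.0179888 = 2.3673.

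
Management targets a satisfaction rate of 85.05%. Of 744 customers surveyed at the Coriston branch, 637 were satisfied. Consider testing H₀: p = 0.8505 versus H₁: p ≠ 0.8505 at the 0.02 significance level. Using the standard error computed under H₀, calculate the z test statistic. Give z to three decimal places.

p̂ = 637/744 = 0.85618.
SE = √(p₀(1−p₀)/n) = √(0.12715/744) = 0.01307.
z = (0.85618 − 0.8505)/0.01307 = 0.00568/0.01307 = 0.435.
Two-sided p-value ≈ 2·Φ(−0.435) = 0.6638; since p > α = 0.02, fail to reject H₀.

z = 0.435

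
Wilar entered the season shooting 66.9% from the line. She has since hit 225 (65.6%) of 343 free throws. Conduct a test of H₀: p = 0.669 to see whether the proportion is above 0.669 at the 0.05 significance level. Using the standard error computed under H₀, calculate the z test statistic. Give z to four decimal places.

z = -0.5126

p̂ = 225/343 = 0.6559767.
SE = √(p₀(1−p₀)/n) = √(0.22144/343) = 0.0254086.
z = (0.6559767 − 0.669)/0.0254086 = -0.0130233/0.0254086 = -0.5126.
p-value = P(Z > -0.513) ≈ 0.6959, so at α = 0.05 we fail to reject H₀.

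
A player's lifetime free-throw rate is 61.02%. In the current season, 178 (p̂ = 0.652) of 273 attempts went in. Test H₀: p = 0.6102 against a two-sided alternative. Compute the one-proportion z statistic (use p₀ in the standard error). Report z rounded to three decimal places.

z = 1.417

p̂ = 178/273 ≈ 0.652015.
Standard error under H₀: √(0.6102×0.3898/273) = 0.029517.
z = (0.652015 − 0.6102)/0.029517 = 0.041815/0.029517 = 1.417.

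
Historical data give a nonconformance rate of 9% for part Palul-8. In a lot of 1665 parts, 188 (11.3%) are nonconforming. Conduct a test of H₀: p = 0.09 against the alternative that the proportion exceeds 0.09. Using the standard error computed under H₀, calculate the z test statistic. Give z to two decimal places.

z = 3.27

p̂ = 188/1665 = 0.1129.
Standard error under H₀: √(0.09×0.91/1665) = 0.0070.
z = (0.1129 − 0.09)/0.0070 = 0.0229/0.0070 = 3.27.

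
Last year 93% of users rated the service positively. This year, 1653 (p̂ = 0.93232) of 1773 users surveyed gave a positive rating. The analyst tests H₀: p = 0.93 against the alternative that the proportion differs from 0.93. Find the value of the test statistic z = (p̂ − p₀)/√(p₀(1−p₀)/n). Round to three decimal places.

z = 0.383

p̂ = 1653/1773 ≈ 0.93232.
SE = √(p₀(1−p₀)/n) = √(0.0651/1773) = 0.00606.
z = (0.93232 − 0.93)/0.00606 = 0.00232/0.00606 = 0.383.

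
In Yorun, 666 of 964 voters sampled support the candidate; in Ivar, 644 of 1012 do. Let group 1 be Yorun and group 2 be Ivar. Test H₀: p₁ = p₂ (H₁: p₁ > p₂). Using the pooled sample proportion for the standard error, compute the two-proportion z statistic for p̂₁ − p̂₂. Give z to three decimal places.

z = 2.562

p̂₁ = 666/964 = 0.690871, p̂₂ = 644/1012 = 0.636364.
Pooled p̂ = (666+644)/(964+1012) = 1310/1976 = 0.662955.
SE = √(p̂(1−p̂)(1/n₁+1/n₂)) = √(0.662955·0.337045·0.00202549) = √(0.000452586) = 0.021274.
z = (0.690871 − 0.636364)/0.021274 = 0.054507/0.021274 = 2.562.
p-value = P(Z > 2.562) ≈ 0.0052.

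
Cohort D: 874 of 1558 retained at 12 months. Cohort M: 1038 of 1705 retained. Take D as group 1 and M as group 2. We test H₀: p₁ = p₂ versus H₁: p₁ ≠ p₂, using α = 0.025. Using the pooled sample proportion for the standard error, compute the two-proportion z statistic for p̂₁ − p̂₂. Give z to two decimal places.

p̂₁ = 874/1558 = 0.56098, p̂₂ = 1038/1705 = 0.60880.
Pooled p̂ = (874+1038)/(1558+1705) = 1912/3263 = 0.58596.
SE = √(p̂(1−p̂)(1/n₁+1/n₂)) = √(0.58596·0.41404·0.00122836) = √(0.000298012) = 0.01726.
z = (0.56098 − 0.60880)/0.01726 = -0.04782/0.01726 = -2.77.
p-value = 2·P(Z > 2.770) ≈ 0.0056, so at α = 0.025 we reject H₀.

z = -2.77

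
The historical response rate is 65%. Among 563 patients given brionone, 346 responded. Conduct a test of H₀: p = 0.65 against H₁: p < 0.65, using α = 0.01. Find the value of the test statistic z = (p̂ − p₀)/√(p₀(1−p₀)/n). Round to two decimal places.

p̂ = 346/563 ≈ 0.6146.
SE = √(p₀(1−p₀)/n) = √(0.2275/563) = 0.0201.
z = (0.6146 − 0.65)/0.0201 = -0.0354/0.0201 = -1.76.
p-value = P(Z < -1.763) ≈ 0.0390. With α = 0.01, fail to reject H₀.

z = -1.76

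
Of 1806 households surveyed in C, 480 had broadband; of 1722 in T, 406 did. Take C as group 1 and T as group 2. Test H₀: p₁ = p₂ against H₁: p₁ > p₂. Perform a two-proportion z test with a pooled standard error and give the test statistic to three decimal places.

z = 2.054

p̂₁ = 480/1806 = 0.26578, p̂₂ = 406/1722 = 0.23577.
Pooled p̂ = (480+406)/(1806+1722) = 886/3528 = 0.25113.
SE = √(p̂(1−p̂)(1/n₁+1/n₂)) = √(0.25113·0.74887·0.00113443) = √(0.000213347) = 0.01461.
z = (0.26578 − 0.23577)/0.01461 = 0.03001/0.01461 = 2.054.
p-value = P(Z > 2.054) ≈ 0.0200.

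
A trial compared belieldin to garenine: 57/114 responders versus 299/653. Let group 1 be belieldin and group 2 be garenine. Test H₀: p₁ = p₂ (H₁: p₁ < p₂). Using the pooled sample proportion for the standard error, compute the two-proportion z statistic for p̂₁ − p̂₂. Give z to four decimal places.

z = 0.8319

p̂₁ = 57/114 ≈ 0.500000, p̂₂ = 299/653 ≈ 0.457887.
Pooled p̂ = (57+299)/(114+653) = 356/767 = 0.464146.
SE = √(p̂(1−p̂)(1/n₁+1/n₂)) = √(0.464146·0.535854·0.0103033) = √(0.00256259) = 0.050622.
z = (0.500000 − 0.457887)/0.050622 = 0.042113/0.050622 = 0.8319.
p-value = P(Z < 0.832) ≈ 0.7973.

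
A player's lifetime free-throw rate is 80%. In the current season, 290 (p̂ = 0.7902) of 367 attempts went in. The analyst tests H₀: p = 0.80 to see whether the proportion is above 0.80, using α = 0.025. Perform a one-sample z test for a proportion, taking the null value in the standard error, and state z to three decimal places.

z = -0.470

p̂ = 290/367 ≈ 0.79019.
SE = √(p₀(1−p₀)/n) = √(0.16/367) = 0.02088.
z = (0.79019 − 0.8)/0.02088 = -0.00981/0.02088 = -0.470.
p-value = P(Z > -0.470) ≈ 0.6807; since p > α = 0.025, fail to reject H₀.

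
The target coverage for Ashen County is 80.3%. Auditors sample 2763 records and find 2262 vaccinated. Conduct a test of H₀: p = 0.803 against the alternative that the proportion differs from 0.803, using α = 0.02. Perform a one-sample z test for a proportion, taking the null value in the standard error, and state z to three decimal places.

p̂ = 2262/2763 ≈ 0.8186754.
SE = √(p₀(1−p₀)/n) = √(0.15819/2763) = 0.0075666.
z = (0.8186754 − 0.803)/0.0075666 = 0.0156754/0.0075666 = 2.072.
Two-sided p-value ≈ 2·Φ(−2.072) = 0.0383; since p > α = 0.02, fail to reject H₀.

z = 2.072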